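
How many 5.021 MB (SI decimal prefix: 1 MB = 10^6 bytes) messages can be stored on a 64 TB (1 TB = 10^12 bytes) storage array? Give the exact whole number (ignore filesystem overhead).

Capacity: 64 TB = 64,000,000,000,000 bytes
Per item: 5.021 MB = 5,021,000 bytes
⌊64,000,000,000,000 / 5,021,000⌋ = 12,746,464

12,746,464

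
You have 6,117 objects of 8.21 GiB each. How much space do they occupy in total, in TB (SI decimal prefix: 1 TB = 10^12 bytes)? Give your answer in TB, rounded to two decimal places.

Total = 6,117 × 8.21 GiB = 50220.57 GiB
= 50220.57 × 1,073,741,824 bytes = 53,923,926,434,119.68 bytes
1 TB = 1,000,000,000,000 bytes
53,923,926,434,119.68 / 1,000,000,000,000 = 53.92 TB

53.92 TB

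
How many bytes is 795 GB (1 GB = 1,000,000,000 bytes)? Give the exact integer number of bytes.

795 × 1,000,000,000 = 795,000,000,000 bytes

795,000,000,000 bytes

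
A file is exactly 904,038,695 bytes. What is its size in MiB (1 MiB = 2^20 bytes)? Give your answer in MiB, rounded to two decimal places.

862.16 MiB

904,038,695 bytes given.
1 MiB = 1,048,576 bytes
904,038,695 / 1,048,576 = 862.16 MiB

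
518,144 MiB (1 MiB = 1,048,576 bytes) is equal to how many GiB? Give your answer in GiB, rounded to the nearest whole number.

506 GiB

518,144 MiB × 1,048,576 bytes/MiB = 543,313,362,944 bytes
1 GiB = 1,073,741,824 bytes
543,313,362,944 / 1,073,741,824 = 506 GiB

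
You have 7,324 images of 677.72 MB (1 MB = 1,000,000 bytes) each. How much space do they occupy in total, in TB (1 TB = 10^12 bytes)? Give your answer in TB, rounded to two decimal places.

Total = 7,324 × 677.72 MB = 4963621.28 MB
= 4963621.28 × 1,000,000 bytes = 4,963,621,280,000 bytes
1 TB = 1,000,000,000,000 bytes
4,963,621,280,000 / 1,000,000,000,000 = 4.96 TB

4.96 TB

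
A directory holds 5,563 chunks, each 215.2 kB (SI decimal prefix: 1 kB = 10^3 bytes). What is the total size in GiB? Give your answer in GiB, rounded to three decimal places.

1.115 GiB

Total = 5,563 × 215.2 kB = 1197157.6 kB
= 1197157.6 × 1,000 bytes = 1,197,157,600 bytes
1 GiB = 1,073,741,824 bytes
1,197,157,600 / 1,073,741,824 = 1.115 GiB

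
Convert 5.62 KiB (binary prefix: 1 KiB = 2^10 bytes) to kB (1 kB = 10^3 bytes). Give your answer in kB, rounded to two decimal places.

5.62 KiB × 1,024 bytes/KiB = 5,754.88 bytes
1 kB = 1,000 bytes
5,754.88 / 1,000 = 5.75 kB

5.75 kB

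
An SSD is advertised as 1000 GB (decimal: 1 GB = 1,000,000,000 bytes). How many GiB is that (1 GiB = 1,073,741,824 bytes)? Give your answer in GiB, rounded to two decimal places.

1000 GB = 1000 × 10^9 bytes = 1,000,000,000,000 bytes
1 GiB = 2^30 bytes = 1,073,741,824 bytes
1,000,000,000,000 / 1,073,741,824 = 931.32 GiB

931.32 GiB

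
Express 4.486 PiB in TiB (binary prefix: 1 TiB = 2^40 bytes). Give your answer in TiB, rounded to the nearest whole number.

4.486 PiB = 4.486 × 2^50 bytes = 5,050,786,982,096,011.264 bytes
1 TiB = 2^40 bytes = 1,099,511,627,776 bytes
5,050,786,982,096,011.264 / 1,099,511,627,776 = 4,594 TiB

4,594 TiB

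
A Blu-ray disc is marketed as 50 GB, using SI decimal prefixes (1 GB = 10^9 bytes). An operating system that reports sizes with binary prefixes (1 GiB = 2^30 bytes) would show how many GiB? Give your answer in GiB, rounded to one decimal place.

46.6 GiB

50 GB × 1,000,000,000 bytes/GB = 50,000,000,000 bytes
1 GiB = 2^30 bytes = 1,073,741,824 bytes
50,000,000,000 / 1,073,741,824 = 46.6 GiB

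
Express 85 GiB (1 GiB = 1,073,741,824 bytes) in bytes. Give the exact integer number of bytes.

85 × 1,073,741,824 = 91,268,055,040 bytes

91,268,055,040 bytes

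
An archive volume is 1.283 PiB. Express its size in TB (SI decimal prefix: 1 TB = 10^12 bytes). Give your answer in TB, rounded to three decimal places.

1,444.530 TB

1.283 PiB × 1,125,899,906,842,624 bytes/PiB = 1,444,529,580,479,086.592 bytes
1 TB = 10^12 bytes = 1,000,000,000,000 bytes
1,444,529,580,479,086.592 / 1,000,000,000,000 = 1,444.530 TB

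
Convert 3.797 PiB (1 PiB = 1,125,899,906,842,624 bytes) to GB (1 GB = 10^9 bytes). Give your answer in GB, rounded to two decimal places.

3.797 PiB × 1,125,899,906,842,624 bytes/PiB = 4,275,041,946,281,443.328 bytes
1 GB = 1,000,000,000 bytes
4,275,041,946,281,443.328 / 1,000,000,000 = 4,275,041.95 GB

4,275,041.95 GB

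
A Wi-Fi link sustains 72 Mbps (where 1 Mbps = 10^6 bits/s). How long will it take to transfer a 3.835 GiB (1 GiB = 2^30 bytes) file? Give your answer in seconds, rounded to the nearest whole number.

3.835 GiB = 4,117,799,895.04 bytes = 32,942,399,160.32 bits
72 Mbps = 72,000,000 bits/s
time = 32,942,399,160.32 / 72,000,000 = 458 s

458 seconds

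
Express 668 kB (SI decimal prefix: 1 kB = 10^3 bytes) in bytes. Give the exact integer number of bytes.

668,000 bytes

668 × 1,000 = 668,000 bytes  (1 kB = 10^3 bytes)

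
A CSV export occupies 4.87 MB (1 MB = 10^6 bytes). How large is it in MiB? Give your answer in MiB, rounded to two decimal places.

4.64 MiB

4.87 MB = 4.87 × 10^6 bytes = 4,870,000 bytes
1 MiB = 2^20 bytes = 1,048,576 bytes
4,870,000 / 1,048,576 = 4.64 MiB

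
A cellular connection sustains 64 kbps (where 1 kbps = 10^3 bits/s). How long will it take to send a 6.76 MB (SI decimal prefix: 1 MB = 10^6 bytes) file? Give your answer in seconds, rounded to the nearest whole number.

6.76 MB = 6,760,000 bytes = 54,080,000 bits
64 kbps = 64,000 bits/s
time = 54,080,000 / 64,000 = 845 s

845 seconds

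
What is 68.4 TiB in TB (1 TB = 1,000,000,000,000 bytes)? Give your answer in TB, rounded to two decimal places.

75.21 TB

68.4 TiB = 68.4 × 2^40 bytes = 75,206,595,339,878.4 bytes
1 TB = 10^12 bytes = 1,000,000,000,000 bytes
75,206,595,339,878.4 / 1,000,000,000,000 = 75.21 TB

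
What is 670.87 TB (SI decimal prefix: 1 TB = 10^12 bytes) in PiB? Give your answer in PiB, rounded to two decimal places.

0.60 PiB

670.87 TB = 670.87 × 10^12 bytes = 670,870,000,000,000 bytes
1 PiB = 2^50 bytes = 1,125,899,906,842,624 bytes
670,870,000,000,000 / 1,125,899,906,842,624 = 0.60 PiB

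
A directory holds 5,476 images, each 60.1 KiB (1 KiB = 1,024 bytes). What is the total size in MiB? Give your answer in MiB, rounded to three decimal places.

321.394 MiB

Total = 5,476 × 60.1 KiB = 329107.6 KiB
= 329107.6 × 1,024 bytes = 337,006,182.4 bytes
1 MiB = 1,048,576 bytes
337,006,182.4 / 1,048,576 = 321.394 MiB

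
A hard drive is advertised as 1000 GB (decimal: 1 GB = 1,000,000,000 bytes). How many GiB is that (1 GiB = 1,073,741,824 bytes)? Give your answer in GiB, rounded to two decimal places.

931.32 GiB

1000 GB = 1000 × 10^9 bytes = 1,000,000,000,000 bytes
1 GiB = 2^30 bytes = 1,073,741,824 bytes
1,000,000,000,000 / 1,073,741,824 = 931.32 GiB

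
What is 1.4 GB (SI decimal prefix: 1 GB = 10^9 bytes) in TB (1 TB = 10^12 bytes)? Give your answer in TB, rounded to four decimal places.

1.4 GB = 1.4 × 10^9 bytes = 1,400,000,000 bytes
1 TB = 10^12 bytes = 1,000,000,000,000 bytes
1,400,000,000 / 1,000,000,000,000 = 0.0014 TB

0.0014 TB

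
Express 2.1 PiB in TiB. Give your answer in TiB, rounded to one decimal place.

2,150.4 TiB

2.1 PiB = 2.1 × 2^50 bytes = 2,364,389,804,369,510.4 bytes
1 TiB = 1,099,511,627,776 bytes
2,364,389,804,369,510.4 / 1,099,511,627,776 = 2,150.4 TiB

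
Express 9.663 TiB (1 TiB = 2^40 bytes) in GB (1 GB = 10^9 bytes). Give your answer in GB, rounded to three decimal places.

10,624.581 GB

9.663 TiB = 9.663 × 2^40 bytes = 10,624,580,859,199.488 bytes
1 GB = 10^9 bytes = 1,000,000,000 bytes
10,624,580,859,199.488 / 1,000,000,000 = 10,624.581 GB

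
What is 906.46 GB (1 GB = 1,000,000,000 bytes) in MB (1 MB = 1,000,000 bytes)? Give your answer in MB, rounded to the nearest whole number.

906.46 GB × 1,000,000,000 bytes/GB = 906,460,000,000 bytes
1 MB = 1,000,000 bytes
906,460,000,000 / 1,000,000 = 906,460 MB

906,460 MB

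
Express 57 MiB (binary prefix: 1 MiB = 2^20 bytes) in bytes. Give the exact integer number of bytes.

57 × 1,048,576 = 59,768,832 bytes  (1 MiB = 2^20 bytes)

59,768,832 bytes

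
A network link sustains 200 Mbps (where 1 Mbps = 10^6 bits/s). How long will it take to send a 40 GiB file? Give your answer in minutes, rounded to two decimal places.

28.63 minutes

40 GiB = 42,949,672,960 bytes = 343,597,383,680 bits
200 Mbps = 200,000,000 bits/s
time = 343,597,383,680 / 200,000,000 = 1,717.987 s
1,717.987 s / 60 = 28.63 minutes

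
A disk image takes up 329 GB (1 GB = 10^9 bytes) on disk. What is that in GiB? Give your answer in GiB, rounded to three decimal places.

306.405 GiB

329 GB = 329 × 10^9 bytes = 329,000,000,000 bytes
1 GiB = 2^30 bytes = 1,073,741,824 bytes
329,000,000,000 / 1,073,741,824 = 306.405 GiB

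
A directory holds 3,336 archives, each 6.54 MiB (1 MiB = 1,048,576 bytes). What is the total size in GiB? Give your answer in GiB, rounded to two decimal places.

Total = 3,336 × 6.54 MiB = 21817.44 MiB
= 21817.44 × 1,048,576 bytes = 22,877,243,965.44 bytes
1 GiB = 1,073,741,824 bytes
22,877,243,965.44 / 1,073,741,824 = 21.31 GiB

21.31 GiB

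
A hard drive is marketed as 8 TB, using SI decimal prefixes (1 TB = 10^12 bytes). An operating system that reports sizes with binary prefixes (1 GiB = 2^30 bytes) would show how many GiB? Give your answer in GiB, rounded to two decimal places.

7,450.58 GiB

8 TB × 1,000,000,000,000 bytes/TB = 8,000,000,000,000 bytes
1 GiB = 1,073,741,824 bytes
8,000,000,000,000 / 1,073,741,824 = 7,450.58 GiB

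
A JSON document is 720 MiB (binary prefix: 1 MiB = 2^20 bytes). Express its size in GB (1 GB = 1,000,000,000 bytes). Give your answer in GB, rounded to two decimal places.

720 MiB = 720 × 2^20 bytes = 754,974,720 bytes
1 GB = 10^9 bytes = 1,000,000,000 bytes
754,974,720 / 1,000,000,000 = 0.75 GB

0.75 GB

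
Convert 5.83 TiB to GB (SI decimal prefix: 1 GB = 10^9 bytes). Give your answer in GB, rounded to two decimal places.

6,410.15 GB

5.83 TiB = 5.83 × 2^40 bytes = 6,410,152,789,934.08 bytes
1 GB = 1,000,000,000 bytes
6,410,152,789,934.08 / 1,000,000,000 = 6,410.15 GB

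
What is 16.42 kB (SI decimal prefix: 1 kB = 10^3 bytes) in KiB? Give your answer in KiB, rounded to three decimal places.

16.42 kB = 16.42 × 10^3 bytes = 16,420 bytes
1 KiB = 2^10 bytes = 1,024 bytes
16,420 / 1,024 = 16.035 KiB

16.035 KiB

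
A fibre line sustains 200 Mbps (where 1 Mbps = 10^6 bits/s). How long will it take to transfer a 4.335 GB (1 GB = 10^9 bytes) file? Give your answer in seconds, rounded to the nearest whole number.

4.335 GB = 4,335,000,000 bytes = 34,680,000,000 bits
200 Mbps = 200,000,000 bits/s
time = 34,680,000,000 / 200,000,000 = 173 s

173 seconds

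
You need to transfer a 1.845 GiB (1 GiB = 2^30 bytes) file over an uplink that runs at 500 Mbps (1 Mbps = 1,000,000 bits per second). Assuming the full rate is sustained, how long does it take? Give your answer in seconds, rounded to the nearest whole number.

32 seconds

1.845 GiB = 1,981,053,665.28 bytes = 15,848,429,322.24 bits
500 Mbps = 500,000,000 bits/s
time = 15,848,429,322.24 / 500,000,000 = 32 s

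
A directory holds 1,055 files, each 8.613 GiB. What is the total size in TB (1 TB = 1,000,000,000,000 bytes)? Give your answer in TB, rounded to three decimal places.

9.757 TB

Total = 1,055 × 8.613 GiB = 9086.715 GiB
= 9086.715 × 1,073,741,824 bytes = 9,756,785,938,268.16 bytes
1 TB = 1,000,000,000,000 bytes
9,756,785,938,268.16 / 1,000,000,000,000 = 9.757 TB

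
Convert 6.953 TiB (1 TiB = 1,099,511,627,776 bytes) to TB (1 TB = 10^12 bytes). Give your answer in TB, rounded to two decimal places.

7.64 TB

6.953 TiB × 1,099,511,627,776 bytes/TiB = 7,644,904,347,926.528 bytes
1 TB = 1,000,000,000,000 bytes
7,644,904,347,926.528 / 1,000,000,000,000 = 7.64 TB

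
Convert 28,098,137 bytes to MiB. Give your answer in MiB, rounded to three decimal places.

26.796 MiB

28,098,137 bytes given.
1 MiB = 1,048,576 bytes
28,098,137 / 1,048,576 = 26.796 MiB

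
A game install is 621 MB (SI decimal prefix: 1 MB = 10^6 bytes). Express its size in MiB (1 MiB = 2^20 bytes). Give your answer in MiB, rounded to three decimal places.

592.232 MiB

621 MB × 1,000,000 bytes/MB = 621,000,000 bytes
1 MiB = 1,048,576 bytes
621,000,000 / 1,048,576 = 592.232 MiB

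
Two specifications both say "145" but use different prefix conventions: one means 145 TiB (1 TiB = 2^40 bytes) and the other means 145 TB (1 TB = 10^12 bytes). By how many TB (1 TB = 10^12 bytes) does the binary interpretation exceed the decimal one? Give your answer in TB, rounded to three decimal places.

145 TiB = 145 × 1,099,511,627,776 = 159,429,186,027,520 bytes
145 TB = 145 × 1,000,000,000,000 = 145,000,000,000,000 bytes
difference = 14,429,186,027,520 bytes
14,429,186,027,520 / 1,000,000,000,000 = 14.429 TB

14.429 TB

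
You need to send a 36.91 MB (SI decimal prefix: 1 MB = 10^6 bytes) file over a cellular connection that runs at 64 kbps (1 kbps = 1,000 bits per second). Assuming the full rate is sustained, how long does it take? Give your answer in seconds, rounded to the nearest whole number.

36.91 MB = 36,910,000 bytes = 295,280,000 bits
64 kbps = 64,000 bits/s
time = 295,280,000 / 64,000 = 4,614 s

4,614 seconds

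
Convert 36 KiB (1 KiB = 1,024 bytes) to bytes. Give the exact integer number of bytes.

36 × 1,024 = 36,864 bytes

36,864 bytes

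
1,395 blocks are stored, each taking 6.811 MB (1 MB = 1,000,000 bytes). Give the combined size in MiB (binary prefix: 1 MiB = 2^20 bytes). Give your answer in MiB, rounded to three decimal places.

9,061.189 MiB

Total = 1,395 × 6.811 MB = 9501.345 MB
= 9501.345 × 1,000,000 bytes = 9,501,345,000 bytes
1 MiB = 1,048,576 bytes
9,501,345,000 / 1,048,576 = 9,061.189 MiB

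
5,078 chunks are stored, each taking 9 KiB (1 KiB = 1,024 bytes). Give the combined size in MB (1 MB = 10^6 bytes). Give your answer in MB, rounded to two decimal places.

46.80 MB

Total = 5,078 × 9 KiB = 45,702 KiB
= 45,702 × 1,024 bytes = 46,798,848 bytes
1 MB = 1,000,000 bytes
46,798,848 / 1,000,000 = 46.80 MB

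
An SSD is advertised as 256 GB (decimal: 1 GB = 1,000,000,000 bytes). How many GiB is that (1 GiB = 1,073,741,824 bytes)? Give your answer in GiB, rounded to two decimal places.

238.42 GiB

256 GB = 256 × 10^9 bytes = 256,000,000,000 bytes
1 GiB = 1,073,741,824 bytes
256,000,000,000 / 1,073,741,824 = 238.42 GiB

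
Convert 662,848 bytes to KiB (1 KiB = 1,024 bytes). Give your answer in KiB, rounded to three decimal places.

662,848 bytes given.
1 KiB = 2^10 bytes = 1,024 bytes
662,848 / 1,024 = 647.313 KiB

647.313 KiB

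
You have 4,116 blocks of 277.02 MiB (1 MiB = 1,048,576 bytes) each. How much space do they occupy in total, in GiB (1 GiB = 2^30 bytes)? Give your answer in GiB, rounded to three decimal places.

Total = 4,116 × 277.02 MiB = 1140214.32 MiB
= 1140214.32 × 1,048,576 bytes = 1,195,601,370,808.32 bytes
1 GiB = 1,073,741,824 bytes
1,195,601,370,808.32 / 1,073,741,824 = 1,113.491 GiB

1,113.491 GiB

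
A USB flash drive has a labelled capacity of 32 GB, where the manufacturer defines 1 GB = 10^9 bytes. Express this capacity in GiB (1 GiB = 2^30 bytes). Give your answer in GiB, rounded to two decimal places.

29.80 GiB

32 GB = 32 × 10^9 bytes = 32,000,000,000 bytes
1 GiB = 1,073,741,824 bytes
32,000,000,000 / 1,073,741,824 = 29.80 GiB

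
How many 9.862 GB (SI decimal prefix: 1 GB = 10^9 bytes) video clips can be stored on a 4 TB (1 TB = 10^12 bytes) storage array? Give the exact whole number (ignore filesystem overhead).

405

Capacity: 4 TB = 4,000,000,000,000 bytes
Per item: 9.862 GB = 9,862,000,000 bytes
⌊4,000,000,000,000 / 9,862,000,000⌋ = 405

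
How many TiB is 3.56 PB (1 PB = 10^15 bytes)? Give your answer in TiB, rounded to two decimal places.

3.56 PB × 1,000,000,000,000,000 bytes/PB = 3,560,000,000,000,000 bytes
1 TiB = 2^40 bytes = 1,099,511,627,776 bytes
3,560,000,000,000,000 / 1,099,511,627,776 = 3,237.80 TiB

3,237.80 TiB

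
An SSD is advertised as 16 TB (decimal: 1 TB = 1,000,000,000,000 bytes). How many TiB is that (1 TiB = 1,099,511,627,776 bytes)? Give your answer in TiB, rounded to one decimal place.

14.6 TiB

16 TB × 1,000,000,000,000 bytes/TB = 16,000,000,000,000 bytes
1 TiB = 1,099,511,627,776 bytes
16,000,000,000,000 / 1,099,511,627,776 = 14.6 TiB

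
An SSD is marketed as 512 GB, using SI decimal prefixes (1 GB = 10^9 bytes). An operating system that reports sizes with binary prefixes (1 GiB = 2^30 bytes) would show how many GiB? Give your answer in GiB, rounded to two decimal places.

512 GB = 512 × 10^9 bytes = 512,000,000,000 bytes
1 GiB = 2^30 bytes = 1,073,741,824 bytes
512,000,000,000 / 1,073,741,824 = 476.84 GiB

476.84 GiB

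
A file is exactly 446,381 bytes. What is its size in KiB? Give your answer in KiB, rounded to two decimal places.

435.92 KiB

446,381 bytes given.
1 KiB = 1,024 bytes
446,381 / 1,024 = 435.92 KiB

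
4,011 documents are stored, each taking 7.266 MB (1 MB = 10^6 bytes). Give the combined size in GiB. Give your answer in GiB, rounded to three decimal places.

27.142 GiB

Total = 4,011 × 7.266 MB = 29143.926 MB
= 29143.926 × 1,000,000 bytes = 29,143,926,000 bytes
1 GiB = 1,073,741,824 bytes
29,143,926,000 / 1,073,741,824 = 27.142 GiB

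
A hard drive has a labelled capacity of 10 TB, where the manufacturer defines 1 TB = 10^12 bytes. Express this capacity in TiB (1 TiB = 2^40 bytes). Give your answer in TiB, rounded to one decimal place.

9.1 TiB

10 TB = 10 × 10^12 bytes = 10,000,000,000,000 bytes
1 TiB = 2^40 bytes = 1,099,511,627,776 bytes
10,000,000,000,000 / 1,099,511,627,776 = 9.1 TiB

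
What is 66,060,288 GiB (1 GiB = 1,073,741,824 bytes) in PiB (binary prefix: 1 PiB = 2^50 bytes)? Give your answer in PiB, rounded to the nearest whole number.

66,060,288 GiB = 66,060,288 × 2^30 bytes = 70,931,694,131,085,312 bytes
1 PiB = 1,125,899,906,842,624 bytes
70,931,694,131,085,312 / 1,125,899,906,842,624 = 63 PiB

63 PiB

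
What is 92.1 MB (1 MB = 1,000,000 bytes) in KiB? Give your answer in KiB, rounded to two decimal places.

89,941.41 KiB

92.1 MB = 92.1 × 10^6 bytes = 92,100,000 bytes
1 KiB = 2^10 bytes = 1,024 bytes
92,100,000 / 1,024 = 89,941.41 KiB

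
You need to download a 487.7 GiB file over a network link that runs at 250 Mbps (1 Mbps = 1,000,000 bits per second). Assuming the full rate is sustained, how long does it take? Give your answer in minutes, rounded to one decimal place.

487.7 GiB = 523,663,887,564.8 bytes = 4,189,311,100,518.4 bits
250 Mbps = 250,000,000 bits/s
time = 4,189,311,100,518.4 / 250,000,000 = 16,757.24 s
16,757.24 s / 60 = 279.3 minutes

279.3 minutes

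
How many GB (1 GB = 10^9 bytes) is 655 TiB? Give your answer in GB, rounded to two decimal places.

655 TiB × 1,099,511,627,776 bytes/TiB = 720,180,116,193,280 bytes
1 GB = 10^9 bytes = 1,000,000,000 bytes
720,180,116,193,280 / 1,000,000,000 = 720,180.12 GB

720,180.12 GB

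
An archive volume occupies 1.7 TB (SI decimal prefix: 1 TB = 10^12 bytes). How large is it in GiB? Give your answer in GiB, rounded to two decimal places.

1,583.25 GiB

1.7 TB = 1.7 × 10^12 bytes = 1,700,000,000,000 bytes
1 GiB = 2^30 bytes = 1,073,741,824 bytes
1,700,000,000,000 / 1,073,741,824 = 1,583.25 GiB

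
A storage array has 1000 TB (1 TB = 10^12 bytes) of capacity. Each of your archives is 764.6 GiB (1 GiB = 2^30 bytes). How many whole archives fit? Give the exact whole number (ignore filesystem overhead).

1,218

Capacity: 1000 TB = 1,000,000,000,000,000 bytes
Per item: 764.6 GiB = 820,982,998,630.4 bytes
⌊1,000,000,000,000,000 / 820,982,998,630.4⌋ = 1,218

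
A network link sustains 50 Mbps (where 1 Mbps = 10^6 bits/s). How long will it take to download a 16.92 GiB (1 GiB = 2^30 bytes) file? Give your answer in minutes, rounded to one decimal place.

48.4 minutes

16.92 GiB = 18,167,711,662.08 bytes = 145,341,693,296.64 bits
50 Mbps = 50,000,000 bits/s
time = 145,341,693,296.64 / 50,000,000 = 2,906.83 s
2,906.83 s / 60 = 48.4 minutes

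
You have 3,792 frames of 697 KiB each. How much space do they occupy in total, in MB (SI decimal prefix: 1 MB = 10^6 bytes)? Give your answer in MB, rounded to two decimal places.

2,706.46 MB

Total = 3,792 × 697 KiB = 2,643,024 KiB
= 2,643,024 × 1,024 bytes = 2,706,456,576 bytes
1 MB = 1,000,000 bytes
2,706,456,576 / 1,000,000 = 2,706.46 MB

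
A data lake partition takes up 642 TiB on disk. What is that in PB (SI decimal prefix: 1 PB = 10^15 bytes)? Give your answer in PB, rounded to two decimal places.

0.71 PB

642 TiB × 1,099,511,627,776 bytes/TiB = 705,886,465,032,192 bytes
1 PB = 10^15 bytes = 1,000,000,000,000,000 bytes
705,886,465,032,192 / 1,000,000,000,000,000 = 0.71 PB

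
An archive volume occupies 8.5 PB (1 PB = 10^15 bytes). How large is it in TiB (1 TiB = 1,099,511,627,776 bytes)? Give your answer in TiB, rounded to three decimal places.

8.5 PB × 1,000,000,000,000,000 bytes/PB = 8,500,000,000,000,000 bytes
1 TiB = 2^40 bytes = 1,099,511,627,776 bytes
8,500,000,000,000,000 / 1,099,511,627,776 = 7,730.705 TiB

7,730.705 TiB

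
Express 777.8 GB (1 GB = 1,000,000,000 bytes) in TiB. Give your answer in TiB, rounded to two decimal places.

777.8 GB = 777.8 × 10^9 bytes = 777,800,000,000 bytes
1 TiB = 2^40 bytes = 1,099,511,627,776 bytes
777,800,000,000 / 1,099,511,627,776 = 0.71 TiB

0.71 TiB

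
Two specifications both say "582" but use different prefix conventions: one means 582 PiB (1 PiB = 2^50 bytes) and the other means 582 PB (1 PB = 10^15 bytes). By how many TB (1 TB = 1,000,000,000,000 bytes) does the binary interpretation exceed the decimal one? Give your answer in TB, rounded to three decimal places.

582 PiB = 582 × 1,125,899,906,842,624 = 655,273,745,782,407,168 bytes
582 PB = 582 × 1,000,000,000,000,000 = 582,000,000,000,000,000 bytes
difference = 73,273,745,782,407,168 bytes
73,273,745,782,407,168 / 1,000,000,000,000 = 73,273.746 TB

73,273.746 TB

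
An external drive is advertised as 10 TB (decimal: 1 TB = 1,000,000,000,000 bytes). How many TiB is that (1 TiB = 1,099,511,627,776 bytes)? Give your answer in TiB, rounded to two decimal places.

9.09 TiB

10 TB = 10 × 10^12 bytes = 10,000,000,000,000 bytes
1 TiB = 1,099,511,627,776 bytes
10,000,000,000,000 / 1,099,511,627,776 = 9.09 TiB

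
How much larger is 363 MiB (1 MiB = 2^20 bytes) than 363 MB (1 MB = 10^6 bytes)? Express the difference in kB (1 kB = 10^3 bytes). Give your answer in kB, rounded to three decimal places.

17,633.088 kB

363 MiB = 363 × 1,048,576 = 380,633,088 bytes
363 MB = 363 × 1,000,000 = 363,000,000 bytes
difference = 17,633,088 bytes
17,633,088 / 1,000 = 17,633.088 kB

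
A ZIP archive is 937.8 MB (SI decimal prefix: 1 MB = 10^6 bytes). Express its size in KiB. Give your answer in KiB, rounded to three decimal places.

937.8 MB × 1,000,000 bytes/MB = 937,800,000 bytes
1 KiB = 2^10 bytes = 1,024 bytes
937,800,000 / 1,024 = 915,820.313 KiB

915,820.313 KiB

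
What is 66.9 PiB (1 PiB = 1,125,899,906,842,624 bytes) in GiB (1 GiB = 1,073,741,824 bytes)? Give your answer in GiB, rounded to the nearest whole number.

70,149,734 GiB

66.9 PiB = 66.9 × 2^50 bytes = 75,322,703,767,771,545.6 bytes
1 GiB = 1,073,741,824 bytes
75,322,703,767,771,545.6 / 1,073,741,824 = 70,149,734 GiB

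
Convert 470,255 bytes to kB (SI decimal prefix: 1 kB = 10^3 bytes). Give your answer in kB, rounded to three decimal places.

470,255 bytes given.
1 kB = 10^3 bytes = 1,000 bytes
470,255 / 1,000 = 470.255 kB

470.255 kB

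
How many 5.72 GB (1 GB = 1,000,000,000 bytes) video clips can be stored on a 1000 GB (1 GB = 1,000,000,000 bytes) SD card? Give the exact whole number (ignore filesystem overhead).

174

Capacity: 1000 GB = 1,000,000,000,000 bytes
Per item: 5.72 GB = 5,720,000,000 bytes
⌊1,000,000,000,000 / 5,720,000,000⌋ = 174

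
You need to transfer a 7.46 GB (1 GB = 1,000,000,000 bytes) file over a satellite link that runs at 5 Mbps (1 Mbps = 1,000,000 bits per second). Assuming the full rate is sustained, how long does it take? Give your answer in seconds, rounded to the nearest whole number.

11,936 seconds

7.46 GB = 7,460,000,000 bytes = 59,680,000,000 bits
5 Mbps = 5,000,000 bits/s
time = 59,680,000,000 / 5,000,000 = 11,936 s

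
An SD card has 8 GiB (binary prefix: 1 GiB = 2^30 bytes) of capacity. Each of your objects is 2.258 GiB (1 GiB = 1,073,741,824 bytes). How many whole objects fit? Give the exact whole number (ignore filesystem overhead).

Capacity: 8 GiB = 8,589,934,592 bytes
Per item: 2.258 GiB = 2,424,509,038.592 bytes
⌊8,589,934,592 / 2,424,509,038.592⌋ = 3

3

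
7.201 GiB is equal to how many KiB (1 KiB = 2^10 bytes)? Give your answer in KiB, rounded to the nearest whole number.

7,550,796 KiB

7.201 GiB × 1,073,741,824 bytes/GiB = 7,732,014,874.624 bytes
1 KiB = 1,024 bytes
7,732,014,874.624 / 1,024 = 7,550,796 KiB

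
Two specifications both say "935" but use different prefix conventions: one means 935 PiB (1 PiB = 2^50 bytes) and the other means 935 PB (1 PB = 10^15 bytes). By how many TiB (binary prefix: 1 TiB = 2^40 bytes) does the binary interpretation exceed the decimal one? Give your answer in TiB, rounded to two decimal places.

107,062.45 TiB

935 PiB = 935 × 1,125,899,906,842,624 = 1,052,716,412,897,853,440 bytes
935 PB = 935 × 1,000,000,000,000,000 = 935,000,000,000,000,000 bytes
difference = 117,716,412,897,853,440 bytes
117,716,412,897,853,440 / 1,099,511,627,776 = 107,062.45 TiB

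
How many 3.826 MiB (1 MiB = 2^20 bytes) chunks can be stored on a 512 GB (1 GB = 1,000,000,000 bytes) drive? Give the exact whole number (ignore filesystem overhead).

127,621

Capacity: 512 GB = 512,000,000,000 bytes
Per item: 3.826 MiB = 4,011,851.776 bytes
⌊512,000,000,000 / 4,011,851.776⌋ = 127,621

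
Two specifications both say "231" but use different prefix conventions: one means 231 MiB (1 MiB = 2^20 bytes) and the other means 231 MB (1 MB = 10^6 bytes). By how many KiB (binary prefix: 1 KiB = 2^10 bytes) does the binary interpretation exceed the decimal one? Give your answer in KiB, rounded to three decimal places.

231 MiB = 231 × 1,048,576 = 242,221,056 bytes
231 MB = 231 × 1,000,000 = 231,000,000 bytes
difference = 11,221,056 bytes
11,221,056 / 1,024 = 10,958.063 KiB

10,958.063 KiB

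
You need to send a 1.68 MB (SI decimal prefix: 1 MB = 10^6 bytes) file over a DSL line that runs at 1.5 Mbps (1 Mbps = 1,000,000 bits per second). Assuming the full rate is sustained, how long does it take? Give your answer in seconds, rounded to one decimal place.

9.0 seconds

1.68 MB = 1,680,000 bytes = 13,440,000 bits
1.5 Mbps = 1,500,000 bits/s
time = 13,440,000 / 1,500,000 = 9.0 s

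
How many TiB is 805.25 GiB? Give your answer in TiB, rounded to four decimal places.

805.25 GiB = 805.25 × 2^30 bytes = 864,630,603,776 bytes
1 TiB = 1,099,511,627,776 bytes
864,630,603,776 / 1,099,511,627,776 = 0.7864 TiB

0.7864 TiB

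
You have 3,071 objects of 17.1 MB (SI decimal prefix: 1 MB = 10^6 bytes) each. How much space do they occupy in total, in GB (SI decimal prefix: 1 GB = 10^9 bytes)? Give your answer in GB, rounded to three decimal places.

52.514 GB

Total = 3,071 × 17.1 MB = 52514.1 MB
= 52514.1 × 1,000,000 bytes = 52,514,100,000 bytes
1 GB = 1,000,000,000 bytes
52,514,100,000 / 1,000,000,000 = 52.514 GB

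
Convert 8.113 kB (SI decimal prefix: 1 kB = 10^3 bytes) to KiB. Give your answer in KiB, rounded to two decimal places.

7.92 KiB

8.113 kB × 1,000 bytes/kB = 8,113 bytes
1 KiB = 1,024 bytes
8,113 / 1,024 = 7.92 KiB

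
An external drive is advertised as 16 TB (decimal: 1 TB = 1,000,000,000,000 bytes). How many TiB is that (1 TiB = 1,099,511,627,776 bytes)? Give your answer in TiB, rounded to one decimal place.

14.6 TiB

16 TB × 1,000,000,000,000 bytes/TB = 16,000,000,000,000 bytes
1 TiB = 1,099,511,627,776 bytes
16,000,000,000,000 / 1,099,511,627,776 = 14.6 TiB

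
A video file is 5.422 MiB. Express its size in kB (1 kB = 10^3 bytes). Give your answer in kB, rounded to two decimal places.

5,685.38 kB

5.422 MiB = 5.422 × 2^20 bytes = 5,685,379.072 bytes
1 kB = 10^3 bytes = 1,000 bytes
5,685,379.072 / 1,000 = 5,685.38 kB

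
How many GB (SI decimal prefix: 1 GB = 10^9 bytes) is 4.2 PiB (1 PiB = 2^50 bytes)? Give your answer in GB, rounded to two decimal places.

4.2 PiB × 1,125,899,906,842,624 bytes/PiB = 4,728,779,608,739,020.8 bytes
1 GB = 1,000,000,000 bytes
4,728,779,608,739,020.8 / 1,000,000,000 = 4,728,779.61 GB

4,728,779.61 GB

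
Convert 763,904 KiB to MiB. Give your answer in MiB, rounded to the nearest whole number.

746 MiB

763,904 KiB × 1,024 bytes/KiB = 782,237,696 bytes
1 MiB = 2^20 bytes = 1,048,576 bytes
782,237,696 / 1,048,576 = 746 MiB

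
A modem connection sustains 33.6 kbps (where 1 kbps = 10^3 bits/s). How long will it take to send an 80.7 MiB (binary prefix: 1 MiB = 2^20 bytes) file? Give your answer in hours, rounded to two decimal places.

80.7 MiB = 84,620,083.2 bytes = 676,960,665.6 bits
33.6 kbps = 33,600 bits/s
time = 676,960,665.6 / 33,600 = 20,147.6389 s
20,147.6389 s / 3600 = 5.60 hours

5.60 hours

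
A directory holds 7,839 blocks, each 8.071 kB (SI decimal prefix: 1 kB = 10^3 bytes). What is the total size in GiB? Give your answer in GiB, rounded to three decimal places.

Total = 7,839 × 8.071 kB = 63268.569 kB
= 63268.569 × 1,000 bytes = 63,268,569 bytes
1 GiB = 1,073,741,824 bytes
63,268,569 / 1,073,741,824 = 0.059 GiB

0.059 GiB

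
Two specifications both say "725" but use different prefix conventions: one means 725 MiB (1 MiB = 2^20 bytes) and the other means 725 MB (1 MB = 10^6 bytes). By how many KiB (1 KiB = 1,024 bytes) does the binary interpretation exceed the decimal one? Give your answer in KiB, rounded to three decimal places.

725 MiB = 725 × 1,048,576 = 760,217,600 bytes
725 MB = 725 × 1,000,000 = 725,000,000 bytes
difference = 35,217,600 bytes
35,217,600 / 1,024 = 34,392.188 KiB

34,392.188 KiB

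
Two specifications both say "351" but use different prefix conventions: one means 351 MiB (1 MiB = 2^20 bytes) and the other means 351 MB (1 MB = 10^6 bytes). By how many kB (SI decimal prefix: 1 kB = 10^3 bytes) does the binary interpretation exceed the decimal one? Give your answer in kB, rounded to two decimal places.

351 MiB = 351 × 1,048,576 = 368,050,176 bytes
351 MB = 351 × 1,000,000 = 351,000,000 bytes
difference = 17,050,176 bytes
17,050,176 / 1,000 = 17,050.18 kB

17,050.18 kB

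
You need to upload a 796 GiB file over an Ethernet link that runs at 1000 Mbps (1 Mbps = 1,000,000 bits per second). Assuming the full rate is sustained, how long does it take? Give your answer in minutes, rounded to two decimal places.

796 GiB = 854,698,491,904 bytes = 6,837,587,935,232 bits
1000 Mbps = 1,000,000,000 bits/s
time = 6,837,587,935,232 / 1,000,000,000 = 6,837.588 s
6,837.588 s / 60 = 113.96 minutes

113.96 minutes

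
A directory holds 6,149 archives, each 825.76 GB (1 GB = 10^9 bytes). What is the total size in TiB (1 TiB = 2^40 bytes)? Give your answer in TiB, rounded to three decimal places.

4,618.049 TiB

Total = 6,149 × 825.76 GB = 5077598.24 GB
= 5077598.24 × 1,000,000,000 bytes = 5,077,598,240,000,000 bytes
1 TiB = 1,099,511,627,776 bytes
5,077,598,240,000,000 / 1,099,511,627,776 = 4,618.049 TiB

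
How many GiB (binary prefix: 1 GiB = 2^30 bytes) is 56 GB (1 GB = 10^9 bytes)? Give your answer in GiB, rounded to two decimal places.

56 GB × 1,000,000,000 bytes/GB = 56,000,000,000 bytes
1 GiB = 1,073,741,824 bytes
56,000,000,000 / 1,073,741,824 = 52.15 GiB

52.15 GiB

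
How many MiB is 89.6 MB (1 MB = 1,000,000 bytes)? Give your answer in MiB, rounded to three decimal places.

89.6 MB × 1,000,000 bytes/MB = 89,600,000 bytes
1 MiB = 1,048,576 bytes
89,600,000 / 1,048,576 = 85.449 MiB

85.449 MiB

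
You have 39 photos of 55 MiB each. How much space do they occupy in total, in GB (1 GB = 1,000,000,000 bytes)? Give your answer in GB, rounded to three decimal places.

Total = 39 × 55 MiB = 2145 MiB
= 2145 × 1,048,576 bytes = 2,249,195,520 bytes
1 GB = 1,000,000,000 bytes
2,249,195,520 / 1,000,000,000 = 2.249 GB

2.249 GB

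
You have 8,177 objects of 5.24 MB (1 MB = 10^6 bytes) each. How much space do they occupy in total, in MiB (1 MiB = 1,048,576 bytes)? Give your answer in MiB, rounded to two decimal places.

40,862.54 MiB

Total = 8,177 × 5.24 MB = 42847.48 MB
= 42847.48 × 1,000,000 bytes = 42,847,480,000 bytes
1 MiB = 1,048,576 bytes
42,847,480,000 / 1,048,576 = 40,862.54 MiB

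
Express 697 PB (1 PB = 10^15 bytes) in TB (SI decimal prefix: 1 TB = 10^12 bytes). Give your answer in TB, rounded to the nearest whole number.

697 PB × 1,000,000,000,000,000 bytes/PB = 697,000,000,000,000,000 bytes
1 TB = 10^12 bytes = 1,000,000,000,000 bytes
697,000,000,000,000,000 / 1,000,000,000,000 = 697,000 TB

697,000 TB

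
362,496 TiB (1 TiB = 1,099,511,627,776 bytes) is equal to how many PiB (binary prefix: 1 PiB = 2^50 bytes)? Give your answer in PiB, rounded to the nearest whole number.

354 PiB

362,496 TiB = 362,496 × 2^40 bytes = 398,568,567,022,288,896 bytes
1 PiB = 2^50 bytes = 1,125,899,906,842,624 bytes
398,568,567,022,288,896 / 1,125,899,906,842,624 = 354 PiB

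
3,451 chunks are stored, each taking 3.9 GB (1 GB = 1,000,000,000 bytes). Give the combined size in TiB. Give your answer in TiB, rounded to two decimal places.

12.24 TiB

Total = 3,451 × 3.9 GB = 13458.9 GB
= 13458.9 × 1,000,000,000 bytes = 13,458,900,000,000 bytes
1 TiB = 1,099,511,627,776 bytes
13,458,900,000,000 / 1,099,511,627,776 = 12.24 TiB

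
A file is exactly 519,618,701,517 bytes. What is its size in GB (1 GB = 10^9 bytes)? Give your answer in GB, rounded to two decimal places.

519,618,701,517 bytes given.
1 GB = 10^9 bytes = 1,000,000,000 bytes
519,618,701,517 / 1,000,000,000 = 519.62 GB

519.62 GB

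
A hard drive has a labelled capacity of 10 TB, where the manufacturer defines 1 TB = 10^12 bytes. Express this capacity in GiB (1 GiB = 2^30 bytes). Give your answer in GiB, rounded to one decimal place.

9,313.2 GiB

10 TB = 10 × 10^12 bytes = 10,000,000,000,000 bytes
1 GiB = 1,073,741,824 bytes
10,000,000,000,000 / 1,073,741,824 = 9,313.2 GiB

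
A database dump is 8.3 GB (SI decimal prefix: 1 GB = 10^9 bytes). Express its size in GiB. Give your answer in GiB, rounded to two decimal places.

7.73 GiB

8.3 GB = 8.3 × 10^9 bytes = 8,300,000,000 bytes
1 GiB = 1,073,741,824 bytes
8,300,000,000 / 1,073,741,824 = 7.73 GiB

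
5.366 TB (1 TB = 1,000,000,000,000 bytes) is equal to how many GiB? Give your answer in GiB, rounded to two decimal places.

5.366 TB = 5.366 × 10^12 bytes = 5,366,000,000,000 bytes
1 GiB = 1,073,741,824 bytes
5,366,000,000,000 / 1,073,741,824 = 4,997.48 GiB

4,997.48 GiB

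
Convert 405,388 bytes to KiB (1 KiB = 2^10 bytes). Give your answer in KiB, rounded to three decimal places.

395.887 KiB

405,388 bytes given.
1 KiB = 1,024 bytes
405,388 / 1,024 = 395.887 KiB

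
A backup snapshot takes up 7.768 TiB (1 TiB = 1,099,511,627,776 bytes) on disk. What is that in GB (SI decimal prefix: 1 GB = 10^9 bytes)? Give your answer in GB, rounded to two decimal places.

7.768 TiB = 7.768 × 2^40 bytes = 8,541,006,324,563.968 bytes
1 GB = 10^9 bytes = 1,000,000,000 bytes
8,541,006,324,563.968 / 1,000,000,000 = 8,541.01 GB

8,541.01 GB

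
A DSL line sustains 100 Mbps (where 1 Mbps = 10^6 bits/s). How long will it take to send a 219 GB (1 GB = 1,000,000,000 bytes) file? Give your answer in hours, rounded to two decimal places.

219 GB = 219,000,000,000 bytes = 1,752,000,000,000 bits
100 Mbps = 100,000,000 bits/s
time = 1,752,000,000,000 / 100,000,000 = 17,520.0000 s
17,520.0000 s / 3600 = 4.87 hours

4.87 hours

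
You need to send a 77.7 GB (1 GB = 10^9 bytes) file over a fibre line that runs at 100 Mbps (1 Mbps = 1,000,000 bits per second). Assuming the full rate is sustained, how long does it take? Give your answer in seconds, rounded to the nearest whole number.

77.7 GB = 77,700,000,000 bytes = 621,600,000,000 bits
100 Mbps = 100,000,000 bits/s
time = 621,600,000,000 / 100,000,000 = 6,216 s

6,216 seconds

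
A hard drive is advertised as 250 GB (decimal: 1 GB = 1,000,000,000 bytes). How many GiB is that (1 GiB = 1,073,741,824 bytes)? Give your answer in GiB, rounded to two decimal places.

232.83 GiB

250 GB = 250 × 10^9 bytes = 250,000,000,000 bytes
1 GiB = 1,073,741,824 bytes
250,000,000,000 / 1,073,741,824 = 232.83 GiB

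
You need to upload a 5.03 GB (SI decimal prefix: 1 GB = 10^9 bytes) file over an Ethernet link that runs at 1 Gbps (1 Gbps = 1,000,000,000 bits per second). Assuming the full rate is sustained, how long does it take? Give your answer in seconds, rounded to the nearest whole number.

5.03 GB = 5,030,000,000 bytes = 40,240,000,000 bits
1 Gbps = 1,000,000,000 bits/s
time = 40,240,000,000 / 1,000,000,000 = 40 s

40 seconds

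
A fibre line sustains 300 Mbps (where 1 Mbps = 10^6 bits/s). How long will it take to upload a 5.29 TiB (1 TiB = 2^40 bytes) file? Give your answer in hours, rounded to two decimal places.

43.08 hours

5.29 TiB = 5,816,416,510,935.04 bytes = 46,531,332,087,480.32 bits
300 Mbps = 300,000,000 bits/s
time = 46,531,332,087,480.32 / 300,000,000 = 155,104.4403 s
155,104.4403 s / 3600 = 43.08 hours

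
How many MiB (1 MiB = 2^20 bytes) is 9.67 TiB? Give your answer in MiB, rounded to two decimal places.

10,139,729.92 MiB

9.67 TiB = 9.67 × 2^40 bytes = 10,632,277,440,593.92 bytes
1 MiB = 2^20 bytes = 1,048,576 bytes
10,632,277,440,593.92 / 1,048,576 = 10,139,729.92 MiB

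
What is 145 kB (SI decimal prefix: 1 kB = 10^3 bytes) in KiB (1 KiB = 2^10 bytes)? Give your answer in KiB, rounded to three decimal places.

141.602 KiB

145 kB = 145 × 10^3 bytes = 145,000 bytes
1 KiB = 1,024 bytes
145,000 / 1,024 = 141.602 KiB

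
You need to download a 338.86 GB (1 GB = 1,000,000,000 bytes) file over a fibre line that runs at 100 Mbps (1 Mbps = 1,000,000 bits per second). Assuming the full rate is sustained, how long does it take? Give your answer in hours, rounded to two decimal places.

7.53 hours

338.86 GB = 338,860,000,000 bytes = 2,710,880,000,000 bits
100 Mbps = 100,000,000 bits/s
time = 2,710,880,000,000 / 100,000,000 = 27,108.8000 s
27,108.8000 s / 3600 = 7.53 hours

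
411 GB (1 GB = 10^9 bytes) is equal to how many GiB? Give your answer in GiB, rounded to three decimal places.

411 GB = 411 × 10^9 bytes = 411,000,000,000 bytes
1 GiB = 2^30 bytes = 1,073,741,824 bytes
411,000,000,000 / 1,073,741,824 = 382.774 GiB

382.774 GiB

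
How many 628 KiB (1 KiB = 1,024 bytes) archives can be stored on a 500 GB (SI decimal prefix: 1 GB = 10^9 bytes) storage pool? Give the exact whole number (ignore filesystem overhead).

777,517

Capacity: 500 GB = 500,000,000,000 bytes
Per item: 628 KiB = 643,072 bytes
⌊500,000,000,000 / 643,072⌋ = 777,517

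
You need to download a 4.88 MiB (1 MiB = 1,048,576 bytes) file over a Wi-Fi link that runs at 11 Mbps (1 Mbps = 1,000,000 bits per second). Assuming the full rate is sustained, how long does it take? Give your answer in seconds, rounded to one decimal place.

4.88 MiB = 5,117,050.88 bytes = 40,936,407.04 bits
11 Mbps = 11,000,000 bits/s
time = 40,936,407.04 / 11,000,000 = 3.7 s

3.7 seconds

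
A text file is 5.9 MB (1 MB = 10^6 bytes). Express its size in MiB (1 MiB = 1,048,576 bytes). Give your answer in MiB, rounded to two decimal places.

5.9 MB × 1,000,000 bytes/MB = 5,900,000 bytes
1 MiB = 1,048,576 bytes
5,900,000 / 1,048,576 = 5.63 MiB

5.63 MiB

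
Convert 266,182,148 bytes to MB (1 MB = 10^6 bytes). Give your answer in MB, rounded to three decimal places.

266,182,148 bytes given.
1 MB = 1,000,000 bytes
266,182,148 / 1,000,000 = 266.182 MB

266.182 MB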